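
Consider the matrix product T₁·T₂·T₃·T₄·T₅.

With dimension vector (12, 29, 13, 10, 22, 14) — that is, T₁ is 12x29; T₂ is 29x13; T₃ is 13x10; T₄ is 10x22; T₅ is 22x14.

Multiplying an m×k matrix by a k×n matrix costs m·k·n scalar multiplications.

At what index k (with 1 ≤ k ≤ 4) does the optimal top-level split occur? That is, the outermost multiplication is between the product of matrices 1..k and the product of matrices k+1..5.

Adjacent pairs: T₁T₂ = 12·29·13 = 4524; T₂T₃ = 29·13·10 = 3770; T₃T₄ = 13·10·22 = 2860; T₄T₅ = 10·22·14 = 3080.
Length 3: T₁..T₃: k=1: 0+3770+12·29·10=7250; k=2: 4524+0+12·13·10=6084 → min 6084 | T₂..T₄: k=2: 0+2860+29·13·22=11154; k=3: 3770+0+29·10·22=10150 → min 10150 | T₃..T₅: k=3: 0+3080+13·10·14=4900; k=4: 2860+0+13·22·14=6864 → min 4900.
Length 4: T₁..T₄: k=1: 0+10150+12·29·22=17806; k=2: 4524+2860+12·13·22=10816; k=3: 6084+0+12·10·22=8724 → min 8724 | T₂..T₅: k=2: 0+4900+29·13·14=10178; k=3: 3770+3080+29·10·14=10910; k=4: 10150+0+29·22·14=19082 → min 10178.
Top-level splits: k=1: (T₁..T₁)·(T₂..T₅) → 0+10178+12·29·14 = 15050; k=2: (T₁..T₂)·(T₃..T₅) → 4524+4900+12·13·14 = 11608; k=3: (T₁..T₃)·(T₄..T₅) → 6084+3080+12·10·14 = 10844; k=4: (T₁..T₄)·(T₅..T₅) → 8724+0+12·22·14 = 12420.
Best split is after T₃, i.e. k = 3.

3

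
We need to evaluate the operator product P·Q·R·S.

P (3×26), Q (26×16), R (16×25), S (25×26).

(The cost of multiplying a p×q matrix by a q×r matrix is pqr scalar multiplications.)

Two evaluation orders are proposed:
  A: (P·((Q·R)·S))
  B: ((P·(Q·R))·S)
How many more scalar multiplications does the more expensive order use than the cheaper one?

15028

Order A = (P·((Q·R)·S)): (Q·R): 26×16 by 16×25 → 26×25, cost 26·16·25 = 10400; ((Q·R)·S): 26×25 by 25×26 → 26×26, cost 26·25·26 = 16900; cumulative 27300; (P·((Q·R)·S)): 3×26 by 26×26 → 3×26, cost 3·26·26 = 2028; cumulative 29328. Total 29328.
Order B = ((P·(Q·R))·S): (Q·R): 26×16 by 16×25 → 26×25, cost 26·16·25 = 10400; (P·(Q·R)): 3×26 by 26×25 → 3×25, cost 3·26·25 = 1950; cumulative 12350; ((P·(Q·R))·S): 3×25 by 25×26 → 3×26, cost 3·25·26 = 1950; cumulative 14300. Total 14300.
Difference: |29328 − 14300| = 15028.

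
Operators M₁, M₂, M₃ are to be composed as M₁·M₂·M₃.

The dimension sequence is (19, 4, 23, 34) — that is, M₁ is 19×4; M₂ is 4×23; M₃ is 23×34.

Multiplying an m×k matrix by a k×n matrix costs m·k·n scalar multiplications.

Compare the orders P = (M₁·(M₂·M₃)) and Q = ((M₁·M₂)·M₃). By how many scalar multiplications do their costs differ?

Order P = (M₁·(M₂·M₃)): (M₂·M₃): 4×23 by 23×34 → 4×34, cost 4·23·34 = 3128; (M₁·(M₂·M₃)): 19×4 by 4×34 → 19×34, cost 19·4·34 = 2584; cumulative 5712. Total 5712.
Order Q = ((M₁·M₂)·M₃): (M₁·M₂): 19×4 by 4×23 → 19×23, cost 19·4·23 = 1748; ((M₁·M₂)·M₃): 19×23 by 23×34 → 19×34, cost 19·23·34 = 14858; cumulative 16606. Total 16606.
Difference: |5712 − 16606| = 10894.

10894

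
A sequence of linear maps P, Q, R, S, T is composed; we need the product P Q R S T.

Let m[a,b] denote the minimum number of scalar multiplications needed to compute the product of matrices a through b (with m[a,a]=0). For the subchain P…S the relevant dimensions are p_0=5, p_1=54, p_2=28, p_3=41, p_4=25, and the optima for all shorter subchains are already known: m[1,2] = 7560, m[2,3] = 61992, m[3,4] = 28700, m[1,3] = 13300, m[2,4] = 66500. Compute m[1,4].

m[1,4] = min over k∈[1,3] of m[1,k]+m[k+1,4]+p_{0}·p_k·p_{4}.
k=1: 0 + 66500 + 5·54·25 = 73250; k=2: 7560 + 28700 + 5·28·25 = 39760; k=3: 13300 + 0 + 5·41·25 = 18425.
Minimum: 18425 at k=3.

18425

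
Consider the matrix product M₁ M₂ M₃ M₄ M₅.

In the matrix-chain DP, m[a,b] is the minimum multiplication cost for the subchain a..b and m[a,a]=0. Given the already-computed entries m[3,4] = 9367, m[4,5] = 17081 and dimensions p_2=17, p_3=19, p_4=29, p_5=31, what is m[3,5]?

24650

m[3,5] = min over k∈[3,4] of m[3,k]+m[k+1,5]+p_{2}·p_k·p_{5}.
k=3: 0 + 17081 + 17·19·31 = 27094; k=4: 9367 + 0 + 17·29·31 = 24650.
Minimum: 24650 at k=4.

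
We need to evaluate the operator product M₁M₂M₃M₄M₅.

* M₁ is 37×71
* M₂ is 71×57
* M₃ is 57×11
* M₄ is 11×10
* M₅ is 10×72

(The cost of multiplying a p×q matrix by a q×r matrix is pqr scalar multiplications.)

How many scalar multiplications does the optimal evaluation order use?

99650

Adjacent pairs: M₁M₂ = 37·71·57 = 149739; M₂M₃ = 71·57·11 = 44517; M₃M₄ = 57·11·10 = 6270; M₄M₅ = 11·10·72 = 7920.
Length 3: M₁..M₃: k=1: 0+44517+37·71·11=73414; k=2: 149739+0+37·57·11=172938 → min 73414 | M₂..M₄: k=2: 0+6270+71·57·10=46740; k=3: 44517+0+71·11·10=52327 → min 46740 | M₃..M₅: k=3: 0+7920+57·11·72=53064; k=4: 6270+0+57·10·72=47310 → min 47310.
Length 4: M₁..M₄: k=1: 0+46740+37·71·10=73010; k=2: 149739+6270+37·57·10=177099; k=3: 73414+0+37·11·10=77484 → min 73010 | M₂..M₅: k=2: 0+47310+71·57·72=338694; k=3: 44517+7920+71·11·72=108669; k=4: 46740+0+71·10·72=97860 → min 97860.
Length 5: M₁..M₅: k=1: 0+97860+37·71·72=287004; k=2: 149739+47310+37·57·72=348897; k=3: 73414+7920+37·11·72=110638; k=4: 73010+0+37·10·72=99650 → min 99650.
Optimal order: ((M₁(M₂(M₃M₄)))M₅) with cost 99650.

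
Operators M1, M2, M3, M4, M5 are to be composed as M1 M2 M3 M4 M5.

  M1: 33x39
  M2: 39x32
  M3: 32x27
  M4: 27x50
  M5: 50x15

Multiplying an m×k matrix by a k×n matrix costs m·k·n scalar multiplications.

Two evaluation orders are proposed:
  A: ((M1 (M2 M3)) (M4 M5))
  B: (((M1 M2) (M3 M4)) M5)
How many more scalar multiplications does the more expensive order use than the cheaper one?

Order A = ((M1 (M2 M3)) (M4 M5)): (M2 M3): 39×32 by 32×27 → 39×27, cost 39·32·27 = 33696; (M1 (M2 M3)): 33×39 by 39×27 → 33×27, cost 33·39·27 = 34749; cumulative 68445; (M4 M5): 27×50 by 50×15 → 27×15, cost 27·50·15 = 20250; ((M1 (M2 M3)) (M4 M5)): 33×27 by 27×15 → 33×15, cost 33·27·15 = 13365; cumulative 102060. Total 102060.
Order B = (((M1 M2) (M3 M4)) M5): (M1 M2): 33×39 by 39×32 → 33×32, cost 33·39·32 = 41184; (M3 M4): 32×27 by 27×50 → 32×50, cost 32·27·50 = 43200; ((M1 M2) (M3 M4)): 33×32 by 32×50 → 33×50, cost 33·32·50 = 52800; cumulative 137184; (((M1 M2) (M3 M4)) M5): 33×50 by 50×15 → 33×15, cost 33·50·15 = 24750; cumulative 161934. Total 161934.
Difference: |102060 − 161934| = 59874.

59874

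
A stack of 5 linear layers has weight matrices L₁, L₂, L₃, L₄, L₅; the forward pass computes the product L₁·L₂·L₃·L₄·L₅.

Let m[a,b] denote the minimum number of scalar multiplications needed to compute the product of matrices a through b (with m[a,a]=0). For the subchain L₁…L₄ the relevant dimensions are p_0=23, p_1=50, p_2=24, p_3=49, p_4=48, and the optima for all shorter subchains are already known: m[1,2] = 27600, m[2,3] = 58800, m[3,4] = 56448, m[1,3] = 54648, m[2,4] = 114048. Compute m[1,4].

108744

m[1,4] = min over k∈[1,3] of m[1,k]+m[k+1,4]+p_{0}·p_k·p_{4}.
k=1: 0 + 114048 + 23·50·48 = 169248; k=2: 27600 + 56448 + 23·24·48 = 110544; k=3: 54648 + 0 + 23·49·48 = 108744.
Minimum: 108744 at k=3.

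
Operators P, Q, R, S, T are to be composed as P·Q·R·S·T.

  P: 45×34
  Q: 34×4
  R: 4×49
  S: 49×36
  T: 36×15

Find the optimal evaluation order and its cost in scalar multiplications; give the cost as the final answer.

Adjacent pairs: PQ = 45·34·4 = 6120; QR = 34·4·49 = 6664; RS = 4·49·36 = 7056; ST = 49·36·15 = 26460.
Length 3: P..R: k=1: 0+6664+45·34·49=81634; k=2: 6120+0+45·4·49=14940 → min 14940 | Q..S: k=2: 0+7056+34·4·36=11952; k=3: 6664+0+34·49·36=66640 → min 11952 | R..T: k=3: 0+26460+4·49·15=29400; k=4: 7056+0+4·36·15=9216 → min 9216.
Length 4: P..S: k=1: 0+11952+45·34·36=67032; k=2: 6120+7056+45·4·36=19656; k=3: 14940+0+45·49·36=94320 → min 19656 | Q..T: k=2: 0+9216+34·4·15=11256; k=3: 6664+26460+34·49·15=58114; k=4: 11952+0+34·36·15=30312 → min 11256.
Length 5: P..T: k=1: 0+11256+45·34·15=34206; k=2: 6120+9216+45·4·15=18036; k=3: 14940+26460+45·49·15=74475; k=4: 19656+0+45·36·15=43956 → min 18036.
Optimal parenthesization: ((P·Q)·((R·S)·T)) with cost 18036.

18036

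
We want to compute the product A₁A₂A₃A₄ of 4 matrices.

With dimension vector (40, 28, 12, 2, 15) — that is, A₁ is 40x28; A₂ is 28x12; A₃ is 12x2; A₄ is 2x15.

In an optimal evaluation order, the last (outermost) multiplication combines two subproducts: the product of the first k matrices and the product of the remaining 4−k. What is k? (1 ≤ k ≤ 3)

Adjacent pairs: A₁A₂ = 40·28·12 = 13440; A₂A₃ = 28·12·2 = 672; A₃A₄ = 12·2·15 = 360.
Length 3: A₁..A₃: k=1: 0+672+40·28·2=2912; k=2: 13440+0+40·12·2=14400 → min 2912 | A₂..A₄: k=2: 0+360+28·12·15=5400; k=3: 672+0+28·2·15=1512 → min 1512.
Top-level splits: k=1: (A₁..A₁)·(A₂..A₄) → 0+1512+40·28·15 = 18312; k=2: (A₁..A₂)·(A₃..A₄) → 13440+360+40·12·15 = 21000; k=3: (A₁..A₃)·(A₄..A₄) → 2912+0+40·2·15 = 4112.
Best split is after A₃, i.e. k = 3.

3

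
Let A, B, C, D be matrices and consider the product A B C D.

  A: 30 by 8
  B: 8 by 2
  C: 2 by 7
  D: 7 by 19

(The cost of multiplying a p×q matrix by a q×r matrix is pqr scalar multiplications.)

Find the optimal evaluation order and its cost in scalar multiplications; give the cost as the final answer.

Adjacent pairs: AB = 30·8·2 = 480; BC = 8·2·7 = 112; CD = 2·7·19 = 266.
Length 3: A..C: k=1: 0+112+30·8·7=1792; k=2: 480+0+30·2·7=900 → min 900 | B..D: k=2: 0+266+8·2·19=570; k=3: 112+0+8·7·19=1176 → min 570.
Length 4: A..D: k=1: 0+570+30·8·19=5130; k=2: 480+266+30·2·19=1886; k=3: 900+0+30·7·19=4890 → min 1886.
Optimal parenthesization: ((A B) (C D)) with cost 1886.

1886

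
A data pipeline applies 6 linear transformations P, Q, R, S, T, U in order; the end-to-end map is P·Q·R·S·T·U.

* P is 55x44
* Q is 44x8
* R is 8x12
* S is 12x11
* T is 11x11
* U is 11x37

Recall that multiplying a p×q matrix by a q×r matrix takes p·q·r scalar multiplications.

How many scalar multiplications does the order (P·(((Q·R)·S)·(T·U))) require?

121957

(Q·R): 44×8 by 8×12 → 44×12, cost 44·8·12 = 4224
((Q·R)·S): 44×12 by 12×11 → 44×11, cost 44·12·11 = 5808; cumulative 10032
(T·U): 11×11 by 11×37 → 11×37, cost 11·11·37 = 4477
(((Q·R)·S)·(T·U)): 44×11 by 11×37 → 44×37, cost 44·11·37 = 17908; cumulative 32417
(P·(((Q·R)·S)·(T·U))): 55×44 by 44×37 → 55×37, cost 55·44·37 = 89540; cumulative 121957
Total: 121957 scalar multiplications.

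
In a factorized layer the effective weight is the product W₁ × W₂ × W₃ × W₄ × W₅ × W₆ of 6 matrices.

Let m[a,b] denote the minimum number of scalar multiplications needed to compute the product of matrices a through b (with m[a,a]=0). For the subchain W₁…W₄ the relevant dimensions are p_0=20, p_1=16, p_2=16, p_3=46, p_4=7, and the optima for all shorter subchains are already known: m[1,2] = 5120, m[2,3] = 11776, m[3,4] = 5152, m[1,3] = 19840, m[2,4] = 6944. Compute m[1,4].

m[1,4] = min over k∈[1,3] of m[1,k]+m[k+1,4]+p_{0}·p_k·p_{4}.
k=1: 0 + 6944 + 20·16·7 = 9184; k=2: 5120 + 5152 + 20·16·7 = 12512; k=3: 19840 + 0 + 20·46·7 = 26280.
Minimum: 9184 at k=1.

9184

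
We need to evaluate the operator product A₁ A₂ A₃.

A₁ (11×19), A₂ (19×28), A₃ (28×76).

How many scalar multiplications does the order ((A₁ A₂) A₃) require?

29260

(A₁ A₂): 11×19 by 19×28 → 11×28, cost 11·19·28 = 5852
((A₁ A₂) A₃): 11×28 by 28×76 → 11×76, cost 11·28·76 = 23408; cumulative 29260
Total: 29260 scalar multiplications.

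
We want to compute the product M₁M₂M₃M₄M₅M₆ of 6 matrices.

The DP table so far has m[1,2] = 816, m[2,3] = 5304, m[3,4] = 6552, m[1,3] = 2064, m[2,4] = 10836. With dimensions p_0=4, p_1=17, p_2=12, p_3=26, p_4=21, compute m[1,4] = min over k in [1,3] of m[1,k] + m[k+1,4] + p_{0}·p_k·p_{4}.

m[1,4] = min over k∈[1,3] of m[1,k]+m[k+1,4]+p_{0}·p_k·p_{4}.
k=1: 0 + 10836 + 4·17·21 = 12264; k=2: 816 + 6552 + 4·12·21 = 8376; k=3: 2064 + 0 + 4·26·21 = 4248.
Minimum: 4248 at k=3.

4248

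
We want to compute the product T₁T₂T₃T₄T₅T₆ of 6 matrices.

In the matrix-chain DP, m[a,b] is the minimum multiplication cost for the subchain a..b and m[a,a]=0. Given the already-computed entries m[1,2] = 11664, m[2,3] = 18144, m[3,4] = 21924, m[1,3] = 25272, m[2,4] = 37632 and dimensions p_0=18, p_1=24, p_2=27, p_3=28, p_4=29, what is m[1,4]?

39888

m[1,4] = min over k∈[1,3] of m[1,k]+m[k+1,4]+p_{0}·p_k·p_{4}.
k=1: 0 + 37632 + 18·24·29 = 50160; k=2: 11664 + 21924 + 18·27·29 = 47682; k=3: 25272 + 0 + 18·28·29 = 39888.
Minimum: 39888 at k=3.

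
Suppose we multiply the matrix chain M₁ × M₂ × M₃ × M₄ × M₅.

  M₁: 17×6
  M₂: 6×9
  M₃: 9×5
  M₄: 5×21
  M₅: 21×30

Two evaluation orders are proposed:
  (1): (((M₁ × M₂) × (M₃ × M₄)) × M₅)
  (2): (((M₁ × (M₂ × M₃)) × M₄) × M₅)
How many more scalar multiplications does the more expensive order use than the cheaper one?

2511

Order (1) = (((M₁ × M₂) × (M₃ × M₄)) × M₅): (M₁ × M₂): 17×6 by 6×9 → 17×9, cost 17·6·9 = 918; (M₃ × M₄): 9×5 by 5×21 → 9×21, cost 9·5·21 = 945; ((M₁ × M₂) × (M₃ × M₄)): 17×9 by 9×21 → 17×21, cost 17·9·21 = 3213; cumulative 5076; (((M₁ × M₂) × (M₃ × M₄)) × M₅): 17×21 by 21×30 → 17×30, cost 17·21·30 = 10710; cumulative 15786. Total 15786.
Order (2) = (((M₁ × (M₂ × M₃)) × M₄) × M₅): (M₂ × M₃): 6×9 by 9×5 → 6×5, cost 6·9·5 = 270; (M₁ × (M₂ × M₃)): 17×6 by 6×5 → 17×5, cost 17·6·5 = 510; cumulative 780; ((M₁ × (M₂ × M₃)) × M₄): 17×5 by 5×21 → 17×21, cost 17·5·21 = 1785; cumulative 2565; (((M₁ × (M₂ × M₃)) × M₄) × M₅): 17×21 by 21×30 → 17×30, cost 17·21·30 = 10710; cumulative 13275. Total 13275.
Difference: |15786 − 13275| = 2511.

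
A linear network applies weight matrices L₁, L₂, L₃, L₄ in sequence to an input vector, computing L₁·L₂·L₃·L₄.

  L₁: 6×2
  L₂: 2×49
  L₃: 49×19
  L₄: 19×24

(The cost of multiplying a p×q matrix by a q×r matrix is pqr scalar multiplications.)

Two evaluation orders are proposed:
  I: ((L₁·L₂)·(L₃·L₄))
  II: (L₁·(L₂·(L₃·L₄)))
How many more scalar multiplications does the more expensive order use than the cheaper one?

Order I = ((L₁·L₂)·(L₃·L₄)): (L₁·L₂): 6×2 by 2×49 → 6×49, cost 6·2·49 = 588; (L₃·L₄): 49×19 by 19×24 → 49×24, cost 49·19·24 = 22344; ((L₁·L₂)·(L₃·L₄)): 6×49 by 49×24 → 6×24, cost 6·49·24 = 7056; cumulative 29988. Total 29988.
Order II = (L₁·(L₂·(L₃·L₄))): (L₃·L₄): 49×19 by 19×24 → 49×24, cost 49·19·24 = 22344; (L₂·(L₃·L₄)): 2×49 by 49×24 → 2×24, cost 2·49·24 = 2352; cumulative 24696; (L₁·(L₂·(L₃·L₄))): 6×2 by 2×24 → 6×24, cost 6·2·24 = 288; cumulative 24984. Total 24984.
Difference: |29988 − 24984| = 5004.

5004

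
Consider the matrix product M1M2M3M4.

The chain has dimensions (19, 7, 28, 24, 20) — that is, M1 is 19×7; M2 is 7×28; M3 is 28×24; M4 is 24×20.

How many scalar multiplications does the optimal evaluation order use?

10724

Adjacent pairs: M1M2 = 19·7·28 = 3724; M2M3 = 7·28·24 = 4704; M3M4 = 28·24·20 = 13440.
Length 3: M1..M3: k=1: 0+4704+19·7·24=7896; k=2: 3724+0+19·28·24=16492 → min 7896 | M2..M4: k=2: 0+13440+7·28·20=17360; k=3: 4704+0+7·24·20=8064 → min 8064.
Length 4: M1..M4: k=1: 0+8064+19·7·20=10724; k=2: 3724+13440+19·28·20=27804; k=3: 7896+0+19·24·20=17016 → min 10724.
Optimal order: (M1((M2M3)M4)) with cost 10724.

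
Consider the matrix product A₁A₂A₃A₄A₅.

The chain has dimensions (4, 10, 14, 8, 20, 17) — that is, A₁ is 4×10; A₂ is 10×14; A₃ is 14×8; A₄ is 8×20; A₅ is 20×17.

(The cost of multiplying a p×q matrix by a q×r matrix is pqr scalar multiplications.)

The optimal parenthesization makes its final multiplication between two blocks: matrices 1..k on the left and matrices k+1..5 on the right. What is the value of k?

Adjacent pairs: A₁A₂ = 4·10·14 = 560; A₂A₃ = 10·14·8 = 1120; A₃A₄ = 14·8·20 = 2240; A₄A₅ = 8·20·17 = 2720.
Length 3: A₁..A₃: k=1: 0+1120+4·10·8=1440; k=2: 560+0+4·14·8=1008 → min 1008 | A₂..A₄: k=2: 0+2240+10·14·20=5040; k=3: 1120+0+10·8·20=2720 → min 2720 | A₃..A₅: k=3: 0+2720+14·8·17=4624; k=4: 2240+0+14·20·17=7000 → min 4624.
Length 4: A₁..A₄: k=1: 0+2720+4·10·20=3520; k=2: 560+2240+4·14·20=3920; k=3: 1008+0+4·8·20=1648 → min 1648 | A₂..A₅: k=2: 0+4624+10·14·17=7004; k=3: 1120+2720+10·8·17=5200; k=4: 2720+0+10·20·17=6120 → min 5200.
Top-level splits: k=1: (A₁..A₁)·(A₂..A₅) → 0+5200+4·10·17 = 5880; k=2: (A₁..A₂)·(A₃..A₅) → 560+4624+4·14·17 = 6136; k=3: (A₁..A₃)·(A₄..A₅) → 1008+2720+4·8·17 = 4272; k=4: (A₁..A₄)·(A₅..A₅) → 1648+0+4·20·17 = 3008.
Best split is after A₄, i.e. k = 4.

4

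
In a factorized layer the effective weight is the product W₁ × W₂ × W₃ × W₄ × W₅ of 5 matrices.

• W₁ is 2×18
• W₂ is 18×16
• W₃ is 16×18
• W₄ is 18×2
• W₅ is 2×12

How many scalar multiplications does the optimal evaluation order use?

1264

Adjacent pairs: W₁W₂ = 2·18·16 = 576; W₂W₃ = 18·16·18 = 5184; W₃W₄ = 16·18·2 = 576; W₄W₅ = 18·2·12 = 432.
Length 3: W₁..W₃: k=1: 0+5184+2·18·18=5832; k=2: 576+0+2·16·18=1152 → min 1152 | W₂..W₄: k=2: 0+576+18·16·2=1152; k=3: 5184+0+18·18·2=5832 → min 1152 | W₃..W₅: k=3: 0+432+16·18·12=3888; k=4: 576+0+16·2·12=960 → min 960.
Length 4: W₁..W₄: k=1: 0+1152+2·18·2=1224; k=2: 576+576+2·16·2=1216; k=3: 1152+0+2·18·2=1224 → min 1216 | W₂..W₅: k=2: 0+960+18·16·12=4416; k=3: 5184+432+18·18·12=9504; k=4: 1152+0+18·2·12=1584 → min 1584.
Length 5: W₁..W₅: k=1: 0+1584+2·18·12=2016; k=2: 576+960+2·16·12=1920; k=3: 1152+432+2·18·12=2016; k=4: 1216+0+2·2·12=1264 → min 1264.
Optimal order: (((W₁ × W₂) × (W₃ × W₄)) × W₅) with cost 1264.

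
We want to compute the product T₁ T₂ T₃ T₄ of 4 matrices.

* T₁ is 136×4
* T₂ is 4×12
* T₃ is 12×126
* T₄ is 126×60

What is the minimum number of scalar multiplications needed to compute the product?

Adjacent pairs: T₁T₂ = 136·4·12 = 6528; T₂T₃ = 4·12·126 = 6048; T₃T₄ = 12·126·60 = 90720.
Length 3: T₁..T₃: k=1: 0+6048+136·4·126=74592; k=2: 6528+0+136·12·126=212160 → min 74592 | T₂..T₄: k=2: 0+90720+4·12·60=93600; k=3: 6048+0+4·126·60=36288 → min 36288.
Length 4: T₁..T₄: k=1: 0+36288+136·4·60=68928; k=2: 6528+90720+136·12·60=195168; k=3: 74592+0+136·126·60=1102752 → min 68928.
Optimal order: (T₁ ((T₂ T₃) T₄)) with cost 68928.

68928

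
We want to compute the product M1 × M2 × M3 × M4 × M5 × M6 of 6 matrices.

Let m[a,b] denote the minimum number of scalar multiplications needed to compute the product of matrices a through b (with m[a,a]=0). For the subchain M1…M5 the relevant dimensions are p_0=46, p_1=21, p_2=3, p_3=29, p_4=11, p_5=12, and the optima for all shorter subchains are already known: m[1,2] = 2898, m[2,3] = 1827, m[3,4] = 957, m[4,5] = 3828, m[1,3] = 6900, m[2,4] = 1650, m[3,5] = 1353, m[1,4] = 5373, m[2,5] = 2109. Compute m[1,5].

5907

m[1,5] = min over k∈[1,4] of m[1,k]+m[k+1,5]+p_{0}·p_k·p_{5}.
k=1: 0 + 2109 + 46·21·12 = 13701; k=2: 2898 + 1353 + 46·3·12 = 5907; k=3: 6900 + 3828 + 46·29·12 = 26736; k=4: 5373 + 0 + 46·11·12 = 11445.
Minimum: 5907 at k=2.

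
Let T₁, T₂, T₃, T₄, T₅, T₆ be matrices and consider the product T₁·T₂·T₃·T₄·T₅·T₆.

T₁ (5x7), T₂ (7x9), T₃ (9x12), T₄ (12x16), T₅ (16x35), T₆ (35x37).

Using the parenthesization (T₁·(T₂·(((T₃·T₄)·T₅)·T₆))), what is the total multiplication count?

22049

(T₃·T₄): 9×12 by 12×16 → 9×16, cost 9·12·16 = 1728
((T₃·T₄)·T₅): 9×16 by 16×35 → 9×35, cost 9·16·35 = 5040; cumulative 6768
(((T₃·T₄)·T₅)·T₆): 9×35 by 35×37 → 9×37, cost 9·35·37 = 11655; cumulative 18423
(T₂·(((T₃·T₄)·T₅)·T₆)): 7×9 by 9×37 → 7×37, cost 7·9·37 = 2331; cumulative 20754
(T₁·(T₂·(((T₃·T₄)·T₅)·T₆))): 5×7 by 7×37 → 5×37, cost 5·7·37 = 1295; cumulative 22049
Total: 22049 scalar multiplications.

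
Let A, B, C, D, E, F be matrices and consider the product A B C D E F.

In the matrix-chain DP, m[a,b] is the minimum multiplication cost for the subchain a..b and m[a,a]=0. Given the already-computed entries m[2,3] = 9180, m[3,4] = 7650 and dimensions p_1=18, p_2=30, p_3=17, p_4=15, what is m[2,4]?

m[2,4] = min over k∈[2,3] of m[2,k]+m[k+1,4]+p_{1}·p_k·p_{4}.
k=2: 0 + 7650 + 18·30·15 = 15750; k=3: 9180 + 0 + 18·17·15 = 13770.
Minimum: 13770 at k=3.

13770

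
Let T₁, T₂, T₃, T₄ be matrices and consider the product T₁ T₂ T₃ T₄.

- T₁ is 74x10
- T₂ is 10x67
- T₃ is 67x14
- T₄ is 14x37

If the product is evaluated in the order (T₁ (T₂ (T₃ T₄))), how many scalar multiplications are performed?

86876

(T₃ T₄): 67×14 by 14×37 → 67×37, cost 67·14·37 = 34706
(T₂ (T₃ T₄)): 10×67 by 67×37 → 10×37, cost 10·67·37 = 24790; cumulative 59496
(T₁ (T₂ (T₃ T₄))): 74×10 by 10×37 → 74×37, cost 74·10·37 = 27380; cumulative 86876
Total: 86876 scalar multiplications.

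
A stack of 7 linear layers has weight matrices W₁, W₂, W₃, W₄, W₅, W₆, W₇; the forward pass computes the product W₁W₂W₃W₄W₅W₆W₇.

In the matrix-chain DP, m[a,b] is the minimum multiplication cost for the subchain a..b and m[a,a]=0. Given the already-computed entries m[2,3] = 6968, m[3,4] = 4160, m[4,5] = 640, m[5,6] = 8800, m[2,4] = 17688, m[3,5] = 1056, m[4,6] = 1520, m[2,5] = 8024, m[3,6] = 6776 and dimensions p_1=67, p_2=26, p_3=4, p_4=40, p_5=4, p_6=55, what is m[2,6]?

22764

m[2,6] = min over k∈[2,5] of m[2,k]+m[k+1,6]+p_{1}·p_k·p_{6}.
k=2: 0 + 6776 + 67·26·55 = 102586; k=3: 6968 + 1520 + 67·4·55 = 23228; k=4: 17688 + 8800 + 67·40·55 = 173888; k=5: 8024 + 0 + 67·4·55 = 22764.
Minimum: 22764 at k=5.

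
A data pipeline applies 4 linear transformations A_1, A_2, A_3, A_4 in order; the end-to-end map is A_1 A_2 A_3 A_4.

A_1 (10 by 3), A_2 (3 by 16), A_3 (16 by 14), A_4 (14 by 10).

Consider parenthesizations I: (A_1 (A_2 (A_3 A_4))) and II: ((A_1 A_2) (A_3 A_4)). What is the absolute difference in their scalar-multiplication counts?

Order I = (A_1 (A_2 (A_3 A_4))): (A_3 A_4): 16×14 by 14×10 → 16×10, cost 16·14·10 = 2240; (A_2 (A_3 A_4)): 3×16 by 16×10 → 3×10, cost 3·16·10 = 480; cumulative 2720; (A_1 (A_2 (A_3 A_4))): 10×3 by 3×10 → 10×10, cost 10·3·10 = 300; cumulative 3020. Total 3020.
Order II = ((A_1 A_2) (A_3 A_4)): (A_1 A_2): 10×3 by 3×16 → 10×16, cost 10·3·16 = 480; (A_3 A_4): 16×14 by 14×10 → 16×10, cost 16·14·10 = 2240; ((A_1 A_2) (A_3 A_4)): 10×16 by 16×10 → 10×10, cost 10·16·10 = 1600; cumulative 4320. Total 4320.
Difference: |3020 − 4320| = 1300.

1300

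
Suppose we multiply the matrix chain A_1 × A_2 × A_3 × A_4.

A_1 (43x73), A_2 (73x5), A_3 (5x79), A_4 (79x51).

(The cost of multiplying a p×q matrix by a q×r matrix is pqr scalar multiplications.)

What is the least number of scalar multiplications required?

46805

Adjacent pairs: A_1A_2 = 43·73·5 = 15695; A_2A_3 = 73·5·79 = 28835; A_3A_4 = 5·79·51 = 20145.
Length 3: A_1..A_3: k=1: 0+28835+43·73·79=276816; k=2: 15695+0+43·5·79=32680 → min 32680 | A_2..A_4: k=2: 0+20145+73·5·51=38760; k=3: 28835+0+73·79·51=322952 → min 38760.
Length 4: A_1..A_4: k=1: 0+38760+43·73·51=198849; k=2: 15695+20145+43·5·51=46805; k=3: 32680+0+43·79·51=205927 → min 46805.
Optimal order: ((A_1 × A_2) × (A_3 × A_4)) with cost 46805.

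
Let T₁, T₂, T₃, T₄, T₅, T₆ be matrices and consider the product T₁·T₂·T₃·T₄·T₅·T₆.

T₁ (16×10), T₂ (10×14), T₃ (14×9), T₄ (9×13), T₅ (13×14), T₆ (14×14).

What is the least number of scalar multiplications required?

8118

Adjacent pairs: T₁T₂ = 16·10·14 = 2240; T₂T₃ = 10·14·9 = 1260; T₃T₄ = 14·9·13 = 1638; T₄T₅ = 9·13·14 = 1638; T₅T₆ = 13·14·14 = 2548.
Length 3: T₁..T₃: k=1: 0+1260+16·10·9=2700; k=2: 2240+0+16·14·9=4256 → min 2700 | T₂..T₄: k=2: 0+1638+10·14·13=3458; k=3: 1260+0+10·9·13=2430 → min 2430 | T₃..T₅: k=3: 0+1638+14·9·14=3402; k=4: 1638+0+14·13·14=4186 → min 3402 | T₄..T₆: k=4: 0+2548+9·13·14=4186; k=5: 1638+0+9·14·14=3402 → min 3402.
Length 4: T₁..T₄: k=1: 0+2430+16·10·13=4510; k=2: 2240+1638+16·14·13=6790; k=3: 2700+0+16·9·13=4572 → min 4510 | T₂..T₅: k=2: 0+3402+10·14·14=5362; k=3: 1260+1638+10·9·14=4158; k=4: 2430+0+10·13·14=4250 → min 4158 | T₃..T₆: k=3: 0+3402+14·9·14=5166; k=4: 1638+2548+14·13·14=6734; k=5: 3402+0+14·14·14=6146 → min 5166.
Length 5: T₁..T₅: k=1: 0+4158+16·10·14=6398; k=2: 2240+3402+16·14·14=8778; k=3: 2700+1638+16·9·14=6354; k=4: 4510+0+16·13·14=7422 → min 6354 | T₂..T₆: k=2: 0+5166+10·14·14=7126; k=3: 1260+3402+10·9·14=5922; k=4: 2430+2548+10·13·14=6798; k=5: 4158+0+10·14·14=6118 → min 5922.
Length 6: T₁..T₆: k=1: 0+5922+16·10·14=8162; k=2: 2240+5166+16·14·14=10542; k=3: 2700+3402+16·9·14=8118; k=4: 4510+2548+16·13·14=9970; k=5: 6354+0+16·14·14=9490 → min 8118.
Optimal order: ((T₁·(T₂·T₃))·((T₄·T₅)·T₆)) with cost 8118.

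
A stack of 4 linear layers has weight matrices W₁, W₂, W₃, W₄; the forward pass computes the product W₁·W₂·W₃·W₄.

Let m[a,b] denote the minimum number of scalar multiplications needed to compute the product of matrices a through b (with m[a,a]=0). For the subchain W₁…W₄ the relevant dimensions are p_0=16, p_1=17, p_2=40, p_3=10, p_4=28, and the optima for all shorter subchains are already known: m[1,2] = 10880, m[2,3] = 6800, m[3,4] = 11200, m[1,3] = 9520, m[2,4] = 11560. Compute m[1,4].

14000

m[1,4] = min over k∈[1,3] of m[1,k]+m[k+1,4]+p_{0}·p_k·p_{4}.
k=1: 0 + 11560 + 16·17·28 = 19176; k=2: 10880 + 11200 + 16·40·28 = 40000; k=3: 9520 + 0 + 16·10·28 = 14000.
Minimum: 14000 at k=3.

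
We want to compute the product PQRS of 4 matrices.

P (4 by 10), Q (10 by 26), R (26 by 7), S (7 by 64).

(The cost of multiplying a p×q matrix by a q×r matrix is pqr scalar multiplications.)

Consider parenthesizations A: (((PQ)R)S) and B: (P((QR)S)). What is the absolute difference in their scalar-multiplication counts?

Order A = (((PQ)R)S): (PQ): 4×10 by 10×26 → 4×26, cost 4·10·26 = 1040; ((PQ)R): 4×26 by 26×7 → 4×7, cost 4·26·7 = 728; cumulative 1768; (((PQ)R)S): 4×7 by 7×64 → 4×64, cost 4·7·64 = 1792; cumulative 3560. Total 3560.
Order B = (P((QR)S)): (QR): 10×26 by 26×7 → 10×7, cost 10·26·7 = 1820; ((QR)S): 10×7 by 7×64 → 10×64, cost 10·7·64 = 4480; cumulative 6300; (P((QR)S)): 4×10 by 10×64 → 4×64, cost 4·10·64 = 2560; cumulative 8860. Total 8860.
Difference: |3560 − 8860| = 5300.

5300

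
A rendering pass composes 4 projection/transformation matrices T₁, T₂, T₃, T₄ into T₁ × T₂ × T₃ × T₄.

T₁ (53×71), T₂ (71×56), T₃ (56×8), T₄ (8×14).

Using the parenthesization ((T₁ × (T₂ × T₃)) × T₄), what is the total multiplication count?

67848

(T₂ × T₃): 71×56 by 56×8 → 71×8, cost 71·56·8 = 31808
(T₁ × (T₂ × T₃)): 53×71 by 71×8 → 53×8, cost 53·71·8 = 30104; cumulative 61912
((T₁ × (T₂ × T₃)) × T₄): 53×8 by 8×14 → 53×14, cost 53·8·14 = 5936; cumulative 67848
Total: 67848 scalar multiplications.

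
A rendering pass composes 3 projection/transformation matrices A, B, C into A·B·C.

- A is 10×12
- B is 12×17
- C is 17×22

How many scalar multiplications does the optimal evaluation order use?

5780

Order (A·(B·C)): (B·C): 12×17 by 17×22 → 12×22, cost 12·17·22 = 4488; (A·(B·C)): 10×12 by 12×22 → 10×22, cost 10·12·22 = 2640; cumulative 7128. Total 7128.
Order ((A·B)·C): (A·B): 10×12 by 12×17 → 10×17, cost 10·12·17 = 2040; ((A·B)·C): 10×17 by 17×22 → 10×22, cost 10·17·22 = 3740; cumulative 5780. Total 5780.
Minimum: 5780.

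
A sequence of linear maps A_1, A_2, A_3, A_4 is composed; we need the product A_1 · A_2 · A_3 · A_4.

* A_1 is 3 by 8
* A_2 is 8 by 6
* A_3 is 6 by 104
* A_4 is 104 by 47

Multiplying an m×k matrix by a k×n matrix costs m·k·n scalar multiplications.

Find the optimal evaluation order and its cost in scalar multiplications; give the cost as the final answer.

Adjacent pairs: A_1A_2 = 3·8·6 = 144; A_2A_3 = 8·6·104 = 4992; A_3A_4 = 6·104·47 = 29328.
Length 3: A_1..A_3: k=1: 0+4992+3·8·104=7488; k=2: 144+0+3·6·104=2016 → min 2016 | A_2..A_4: k=2: 0+29328+8·6·47=31584; k=3: 4992+0+8·104·47=44096 → min 31584.
Length 4: A_1..A_4: k=1: 0+31584+3·8·47=32712; k=2: 144+29328+3·6·47=30318; k=3: 2016+0+3·104·47=16680 → min 16680.
Optimal parenthesization: (((A_1 · A_2) · A_3) · A_4) with cost 16680.

16680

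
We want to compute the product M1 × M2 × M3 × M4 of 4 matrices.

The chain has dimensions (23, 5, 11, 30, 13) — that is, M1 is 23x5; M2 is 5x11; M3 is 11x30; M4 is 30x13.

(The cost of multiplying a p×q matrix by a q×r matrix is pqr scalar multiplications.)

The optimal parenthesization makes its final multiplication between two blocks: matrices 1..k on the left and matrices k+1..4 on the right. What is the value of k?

Adjacent pairs: M1M2 = 23·5·11 = 1265; M2M3 = 5·11·30 = 1650; M3M4 = 11·30·13 = 4290.
Length 3: M1..M3: k=1: 0+1650+23·5·30=5100; k=2: 1265+0+23·11·30=8855 → min 5100 | M2..M4: k=2: 0+4290+5·11·13=5005; k=3: 1650+0+5·30·13=3600 → min 3600.
Top-level splits: k=1: (M1..M1)·(M2..M4) → 0+3600+23·5·13 = 5095; k=2: (M1..M2)·(M3..M4) → 1265+4290+23·11·13 = 8844; k=3: (M1..M3)·(M4..M4) → 5100+0+23·30·13 = 14070.
Best split is after M1, i.e. k = 1.

1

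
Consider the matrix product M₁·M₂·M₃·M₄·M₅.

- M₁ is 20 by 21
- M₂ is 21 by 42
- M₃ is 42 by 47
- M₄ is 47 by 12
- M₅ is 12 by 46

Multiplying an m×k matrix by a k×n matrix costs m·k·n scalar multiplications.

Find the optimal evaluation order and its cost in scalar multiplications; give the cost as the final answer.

50352

Adjacent pairs: M₁M₂ = 20·21·42 = 17640; M₂M₃ = 21·42·47 = 41454; M₃M₄ = 42·47·12 = 23688; M₄M₅ = 47·12·46 = 25944.
Length 3: M₁..M₃: k=1: 0+41454+20·21·47=61194; k=2: 17640+0+20·42·47=57120 → min 57120 | M₂..M₄: k=2: 0+23688+21·42·12=34272; k=3: 41454+0+21·47·12=53298 → min 34272 | M₃..M₅: k=3: 0+25944+42·47·46=116748; k=4: 23688+0+42·12·46=46872 → min 46872.
Length 4: M₁..M₄: k=1: 0+34272+20·21·12=39312; k=2: 17640+23688+20·42·12=51408; k=3: 57120+0+20·47·12=68400 → min 39312 | M₂..M₅: k=2: 0+46872+21·42·46=87444; k=3: 41454+25944+21·47·46=112800; k=4: 34272+0+21·12·46=45864 → min 45864.
Length 5: M₁..M₅: k=1: 0+45864+20·21·46=65184; k=2: 17640+46872+20·42·46=103152; k=3: 57120+25944+20·47·46=126304; k=4: 39312+0+20·12·46=50352 → min 50352.
Optimal parenthesization: ((M₁·(M₂·(M₃·M₄)))·M₅) with cost 50352.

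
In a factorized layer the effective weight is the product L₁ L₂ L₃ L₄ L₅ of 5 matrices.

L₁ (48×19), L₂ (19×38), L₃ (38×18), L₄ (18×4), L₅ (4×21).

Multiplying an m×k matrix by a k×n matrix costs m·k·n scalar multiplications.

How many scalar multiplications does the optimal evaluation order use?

13304

Adjacent pairs: L₁L₂ = 48·19·38 = 34656; L₂L₃ = 19·38·18 = 12996; L₃L₄ = 38·18·4 = 2736; L₄L₅ = 18·4·21 = 1512.
Length 3: L₁..L₃: k=1: 0+12996+48·19·18=29412; k=2: 34656+0+48·38·18=67488 → min 29412 | L₂..L₄: k=2: 0+2736+19·38·4=5624; k=3: 12996+0+19·18·4=14364 → min 5624 | L₃..L₅: k=3: 0+1512+38·18·21=15876; k=4: 2736+0+38·4·21=5928 → min 5928.
Length 4: L₁..L₄: k=1: 0+5624+48·19·4=9272; k=2: 34656+2736+48·38·4=44688; k=3: 29412+0+48·18·4=32868 → min 9272 | L₂..L₅: k=2: 0+5928+19·38·21=21090; k=3: 12996+1512+19·18·21=21690; k=4: 5624+0+19·4·21=7220 → min 7220.
Length 5: L₁..L₅: k=1: 0+7220+48·19·21=26372; k=2: 34656+5928+48·38·21=78888; k=3: 29412+1512+48·18·21=49068; k=4: 9272+0+48·4·21=13304 → min 13304.
Optimal order: ((L₁ (L₂ (L₃ L₄))) L₅) with cost 13304.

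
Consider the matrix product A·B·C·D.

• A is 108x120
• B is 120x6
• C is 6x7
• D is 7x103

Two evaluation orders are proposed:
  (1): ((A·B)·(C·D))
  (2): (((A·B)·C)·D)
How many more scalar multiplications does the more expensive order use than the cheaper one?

11334

Order (1) = ((A·B)·(C·D)): (A·B): 108×120 by 120×6 → 108×6, cost 108·120·6 = 77760; (C·D): 6×7 by 7×103 → 6×103, cost 6·7·103 = 4326; ((A·B)·(C·D)): 108×6 by 6×103 → 108×103, cost 108·6·103 = 66744; cumulative 148830. Total 148830.
Order (2) = (((A·B)·C)·D): (A·B): 108×120 by 120×6 → 108×6, cost 108·120·6 = 77760; ((A·B)·C): 108×6 by 6×7 → 108×7, cost 108·6·7 = 4536; cumulative 82296; (((A·B)·C)·D): 108×7 by 7×103 → 108×103, cost 108·7·103 = 77868; cumulative 160164. Total 160164.
Difference: |148830 − 160164| = 11334.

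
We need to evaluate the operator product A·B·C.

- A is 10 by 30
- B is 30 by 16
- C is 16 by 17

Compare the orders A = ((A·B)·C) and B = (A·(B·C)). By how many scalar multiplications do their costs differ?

5740

Order A = ((A·B)·C): (A·B): 10×30 by 30×16 → 10×16, cost 10·30·16 = 4800; ((A·B)·C): 10×16 by 16×17 → 10×17, cost 10·16·17 = 2720; cumulative 7520. Total 7520.
Order B = (A·(B·C)): (B·C): 30×16 by 16×17 → 30×17, cost 30·16·17 = 8160; (A·(B·C)): 10×30 by 30×17 → 10×17, cost 10·30·17 = 5100; cumulative 13260. Total 13260.
Difference: |7520 − 13260| = 5740.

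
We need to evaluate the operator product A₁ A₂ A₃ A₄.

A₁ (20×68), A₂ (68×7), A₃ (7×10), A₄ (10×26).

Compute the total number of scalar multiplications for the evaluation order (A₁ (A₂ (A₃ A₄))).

49556

(A₃ A₄): 7×10 by 10×26 → 7×26, cost 7·10·26 = 1820
(A₂ (A₃ A₄)): 68×7 by 7×26 → 68×26, cost 68·7·26 = 12376; cumulative 14196
(A₁ (A₂ (A₃ A₄))): 20×68 by 68×26 → 20×26, cost 20·68·26 = 35360; cumulative 49556
Total: 49556 scalar multiplications.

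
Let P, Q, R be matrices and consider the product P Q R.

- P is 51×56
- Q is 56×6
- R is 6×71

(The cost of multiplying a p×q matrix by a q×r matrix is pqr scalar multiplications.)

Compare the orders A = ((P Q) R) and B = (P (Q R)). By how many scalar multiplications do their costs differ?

Order A = ((P Q) R): (P Q): 51×56 by 56×6 → 51×6, cost 51·56·6 = 17136; ((P Q) R): 51×6 by 6×71 → 51×71, cost 51·6·71 = 21726; cumulative 38862. Total 38862.
Order B = (P (Q R)): (Q R): 56×6 by 6×71 → 56×71, cost 56·6·71 = 23856; (P (Q R)): 51×56 by 56×71 → 51×71, cost 51·56·71 = 202776; cumulative 226632. Total 226632.
Difference: |38862 − 226632| = 187770.

187770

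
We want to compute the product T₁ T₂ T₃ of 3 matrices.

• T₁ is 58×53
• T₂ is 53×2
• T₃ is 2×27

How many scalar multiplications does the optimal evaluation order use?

9280

Order (T₁ (T₂ T₃)): (T₂ T₃): 53×2 by 2×27 → 53×27, cost 53·2·27 = 2862; (T₁ (T₂ T₃)): 58×53 by 53×27 → 58×27, cost 58·53·27 = 82998; cumulative 85860. Total 85860.
Order ((T₁ T₂) T₃): (T₁ T₂): 58×53 by 53×2 → 58×2, cost 58·53·2 = 6148; ((T₁ T₂) T₃): 58×2 by 2×27 → 58×27, cost 58·2·27 = 3132; cumulative 9280. Total 9280.
Minimum: 9280.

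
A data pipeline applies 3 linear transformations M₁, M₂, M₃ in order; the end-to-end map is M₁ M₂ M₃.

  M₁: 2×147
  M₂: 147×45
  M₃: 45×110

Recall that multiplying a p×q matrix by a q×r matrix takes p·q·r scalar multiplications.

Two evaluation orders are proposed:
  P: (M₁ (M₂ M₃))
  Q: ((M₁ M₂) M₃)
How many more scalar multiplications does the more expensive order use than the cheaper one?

Order P = (M₁ (M₂ M₃)): (M₂ M₃): 147×45 by 45×110 → 147×110, cost 147·45·110 = 727650; (M₁ (M₂ M₃)): 2×147 by 147×110 → 2×110, cost 2·147·110 = 32340; cumulative 759990. Total 759990.
Order Q = ((M₁ M₂) M₃): (M₁ M₂): 2×147 by 147×45 → 2×45, cost 2·147·45 = 13230; ((M₁ M₂) M₃): 2×45 by 45×110 → 2×110, cost 2·45·110 = 9900; cumulative 23130. Total 23130.
Difference: |759990 − 23130| = 736860.

736860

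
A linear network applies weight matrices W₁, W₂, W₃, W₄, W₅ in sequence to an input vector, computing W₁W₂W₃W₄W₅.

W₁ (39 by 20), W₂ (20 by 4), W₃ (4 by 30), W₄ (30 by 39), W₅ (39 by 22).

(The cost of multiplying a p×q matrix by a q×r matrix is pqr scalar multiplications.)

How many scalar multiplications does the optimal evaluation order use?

Adjacent pairs: W₁W₂ = 39·20·4 = 3120; W₂W₃ = 20·4·30 = 2400; W₃W₄ = 4·30·39 = 4680; W₄W₅ = 30·39·22 = 25740.
Length 3: W₁..W₃: k=1: 0+2400+39·20·30=25800; k=2: 3120+0+39·4·30=7800 → min 7800 | W₂..W₄: k=2: 0+4680+20·4·39=7800; k=3: 2400+0+20·30·39=25800 → min 7800 | W₃..W₅: k=3: 0+25740+4·30·22=28380; k=4: 4680+0+4·39·22=8112 → min 8112.
Length 4: W₁..W₄: k=1: 0+7800+39·20·39=38220; k=2: 3120+4680+39·4·39=13884; k=3: 7800+0+39·30·39=53430 → min 13884 | W₂..W₅: k=2: 0+8112+20·4·22=9872; k=3: 2400+25740+20·30·22=41340; k=4: 7800+0+20·39·22=24960 → min 9872.
Length 5: W₁..W₅: k=1: 0+9872+39·20·22=27032; k=2: 3120+8112+39·4·22=14664; k=3: 7800+25740+39·30·22=59280; k=4: 13884+0+39·39·22=47346 → min 14664.
Optimal order: ((W₁W₂)((W₃W₄)W₅)) with cost 14664.

14664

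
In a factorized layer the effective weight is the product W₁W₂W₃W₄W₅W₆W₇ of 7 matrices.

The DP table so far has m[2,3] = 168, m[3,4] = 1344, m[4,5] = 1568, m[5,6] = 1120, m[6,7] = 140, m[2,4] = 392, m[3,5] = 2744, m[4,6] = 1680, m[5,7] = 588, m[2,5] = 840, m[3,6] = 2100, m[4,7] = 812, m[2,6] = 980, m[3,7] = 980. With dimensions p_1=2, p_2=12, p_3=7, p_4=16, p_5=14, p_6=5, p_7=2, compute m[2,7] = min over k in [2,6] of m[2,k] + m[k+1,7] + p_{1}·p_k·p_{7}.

m[2,7] = min over k∈[2,6] of m[2,k]+m[k+1,7]+p_{1}·p_k·p_{7}.
k=2: 0 + 980 + 2·12·2 = 1028; k=3: 168 + 812 + 2·7·2 = 1008; k=4: 392 + 588 + 2·16·2 = 1044; k=5: 840 + 140 + 2·14·2 = 1036; k=6: 980 + 0 + 2·5·2 = 1000.
Minimum: 1000 at k=6.

1000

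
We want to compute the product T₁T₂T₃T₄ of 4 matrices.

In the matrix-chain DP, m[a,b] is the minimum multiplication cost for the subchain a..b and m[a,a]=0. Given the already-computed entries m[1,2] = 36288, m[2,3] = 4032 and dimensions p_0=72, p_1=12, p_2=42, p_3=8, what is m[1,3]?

10944

m[1,3] = min over k∈[1,2] of m[1,k]+m[k+1,3]+p_{0}·p_k·p_{3}.
k=1: 0 + 4032 + 72·12·8 = 10944; k=2: 36288 + 0 + 72·42·8 = 60480.
Minimum: 10944 at k=1.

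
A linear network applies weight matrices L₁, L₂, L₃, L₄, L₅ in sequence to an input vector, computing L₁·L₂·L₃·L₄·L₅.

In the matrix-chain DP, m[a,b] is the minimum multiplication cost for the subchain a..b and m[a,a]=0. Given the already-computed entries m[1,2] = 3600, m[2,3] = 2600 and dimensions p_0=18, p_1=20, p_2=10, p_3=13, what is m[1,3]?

m[1,3] = min over k∈[1,2] of m[1,k]+m[k+1,3]+p_{0}·p_k·p_{3}.
k=1: 0 + 2600 + 18·20·13 = 7280; k=2: 3600 + 0 + 18·10·13 = 5940.
Minimum: 5940 at k=2.

5940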